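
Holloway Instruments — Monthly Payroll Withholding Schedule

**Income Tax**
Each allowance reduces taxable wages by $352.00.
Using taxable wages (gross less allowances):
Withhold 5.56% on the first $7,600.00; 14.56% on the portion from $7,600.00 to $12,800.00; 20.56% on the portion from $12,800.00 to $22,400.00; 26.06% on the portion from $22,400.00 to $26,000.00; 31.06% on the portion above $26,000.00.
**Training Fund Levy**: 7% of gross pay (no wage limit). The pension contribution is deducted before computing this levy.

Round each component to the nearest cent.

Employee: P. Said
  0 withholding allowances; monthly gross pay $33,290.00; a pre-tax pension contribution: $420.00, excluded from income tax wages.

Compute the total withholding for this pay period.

$8,526.32

Income Tax: taxable = $33,290.00 − $420.00 = $32,870.00
  $4,091.60 + 31.06% × ($32,870.00 − $26,000.00) = $4,091.60 + 31.06% × $6,870.00 = $6,225.42
Training Fund Levy: 7% × $32,870.00 = $2,300.90
Total: $6,225.42 + $2,300.90 = $8,526.32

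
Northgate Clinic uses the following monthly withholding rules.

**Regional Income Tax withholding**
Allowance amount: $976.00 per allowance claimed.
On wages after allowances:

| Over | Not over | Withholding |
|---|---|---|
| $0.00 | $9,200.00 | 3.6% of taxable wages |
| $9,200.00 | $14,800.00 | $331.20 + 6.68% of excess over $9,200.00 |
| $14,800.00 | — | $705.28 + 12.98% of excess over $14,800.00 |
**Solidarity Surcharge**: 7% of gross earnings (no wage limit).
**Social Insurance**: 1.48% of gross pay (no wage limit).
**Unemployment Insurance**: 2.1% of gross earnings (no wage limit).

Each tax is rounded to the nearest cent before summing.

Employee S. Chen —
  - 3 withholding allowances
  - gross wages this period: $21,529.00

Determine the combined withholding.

$3,476.42

Regional Income Tax: taxable = $21,529.00 − 3×$976.00 = $18,601.00
  $705.28 + 12.98% × ($18,601.00 − $14,800.00) = $705.28 + 12.98% × $3,801.00 = $1,198.65
Solidarity Surcharge: 7% × $21,529.00 = $1,507.03
Social Insurance: 1.48% × $21,529.00 = $318.63
Unemployment Insurance: 2.1% × $21,529.00 = $452.11
Total: $1,198.65 + $1,507.03 + $318.63 + $452.11 = $3,476.42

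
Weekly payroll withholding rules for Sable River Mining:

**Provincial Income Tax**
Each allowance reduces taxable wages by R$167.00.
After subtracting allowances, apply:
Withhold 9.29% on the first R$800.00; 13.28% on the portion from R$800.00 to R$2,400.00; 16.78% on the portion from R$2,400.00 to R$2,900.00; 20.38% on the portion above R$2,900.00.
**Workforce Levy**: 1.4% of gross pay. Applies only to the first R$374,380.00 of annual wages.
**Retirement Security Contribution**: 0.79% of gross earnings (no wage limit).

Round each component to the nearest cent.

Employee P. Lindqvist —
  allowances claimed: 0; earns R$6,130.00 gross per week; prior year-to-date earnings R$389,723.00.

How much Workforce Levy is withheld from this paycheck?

R$0.00

Workforce Levy: YTD R$389,723.00 ≥ cap R$374,380.00 → R$0.00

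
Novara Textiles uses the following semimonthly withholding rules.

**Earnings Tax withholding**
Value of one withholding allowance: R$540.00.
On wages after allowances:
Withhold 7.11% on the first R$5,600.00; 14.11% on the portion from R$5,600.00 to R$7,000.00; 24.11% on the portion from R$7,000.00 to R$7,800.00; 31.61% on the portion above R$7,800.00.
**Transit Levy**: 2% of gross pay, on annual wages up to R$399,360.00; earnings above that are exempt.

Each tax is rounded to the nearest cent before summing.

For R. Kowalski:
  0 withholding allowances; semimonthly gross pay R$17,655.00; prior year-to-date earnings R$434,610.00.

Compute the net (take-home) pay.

R$13,751.25

Earnings Tax: taxable = R$17,655.00
  R$788.58 + 31.61% × (R$17,655.00 − R$7,800.00) = R$788.58 + 31.61% × R$9,855.00 = R$3,903.75
Transit Levy: YTD R$434,610.00 ≥ cap R$399,360.00 → R$0.00
Total withheld: R$3,903.75 + R$0.00 = R$3,903.75
Net pay: R$17,655.00 − R$3,903.75 = R$13,751.25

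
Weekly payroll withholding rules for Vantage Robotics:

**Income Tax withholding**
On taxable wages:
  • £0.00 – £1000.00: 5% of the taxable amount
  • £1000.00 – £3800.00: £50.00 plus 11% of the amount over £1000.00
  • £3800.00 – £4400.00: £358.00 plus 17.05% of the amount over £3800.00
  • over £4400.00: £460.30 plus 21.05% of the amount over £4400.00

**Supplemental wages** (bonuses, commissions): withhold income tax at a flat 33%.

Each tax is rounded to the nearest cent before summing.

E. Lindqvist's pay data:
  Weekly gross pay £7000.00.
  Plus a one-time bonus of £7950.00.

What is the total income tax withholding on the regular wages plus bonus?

£3631.10

Income Tax: taxable = £7000.00
  £460.30 + 21.05% × (£7000.00 − £4400.00) = £460.30 + 21.05% × £2600.00 = £1007.60
Supplemental (33% flat on bonus): 33% × £7950.00 = £2623.50
Total income tax: £1007.60 + £2623.50 = £3631.10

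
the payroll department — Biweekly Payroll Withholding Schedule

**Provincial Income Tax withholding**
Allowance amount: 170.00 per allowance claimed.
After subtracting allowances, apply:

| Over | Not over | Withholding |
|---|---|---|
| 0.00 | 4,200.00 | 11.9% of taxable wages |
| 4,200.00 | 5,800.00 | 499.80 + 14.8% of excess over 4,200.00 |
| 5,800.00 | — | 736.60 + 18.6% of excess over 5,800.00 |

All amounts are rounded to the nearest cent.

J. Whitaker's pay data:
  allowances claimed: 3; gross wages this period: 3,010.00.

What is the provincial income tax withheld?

Provincial Income Tax: taxable = 3,010.00 − 3×170.00 = 2,500.00
  11.9% × 2,500.00 = 297.50

297.50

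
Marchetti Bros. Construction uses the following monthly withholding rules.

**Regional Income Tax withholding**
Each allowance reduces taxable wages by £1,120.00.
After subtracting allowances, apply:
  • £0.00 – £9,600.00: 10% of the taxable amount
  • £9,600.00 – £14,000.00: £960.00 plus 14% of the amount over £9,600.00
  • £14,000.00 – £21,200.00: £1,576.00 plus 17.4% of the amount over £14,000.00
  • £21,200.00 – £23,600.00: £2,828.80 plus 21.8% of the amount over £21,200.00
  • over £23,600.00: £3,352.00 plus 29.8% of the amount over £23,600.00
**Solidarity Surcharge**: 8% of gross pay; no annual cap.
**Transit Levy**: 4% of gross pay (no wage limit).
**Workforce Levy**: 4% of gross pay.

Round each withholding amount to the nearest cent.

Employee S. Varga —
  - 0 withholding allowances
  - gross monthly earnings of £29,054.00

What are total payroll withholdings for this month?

£9,625.93

Regional Income Tax: taxable = £29,054.00
  £3,352.00 + 29.8% × (£29,054.00 − £23,600.00) = £3,352.00 + 29.8% × £5,454.00 = £4,977.29
Solidarity Surcharge: 8% × £29,054.00 = £2,324.32
Transit Levy: 4% × £29,054.00 = £1,162.16
Workforce Levy: 4% × £29,054.00 = £1,162.16
Total: £4,977.29 + £2,324.32 + £1,162.16 + £1,162.16 = £9,625.93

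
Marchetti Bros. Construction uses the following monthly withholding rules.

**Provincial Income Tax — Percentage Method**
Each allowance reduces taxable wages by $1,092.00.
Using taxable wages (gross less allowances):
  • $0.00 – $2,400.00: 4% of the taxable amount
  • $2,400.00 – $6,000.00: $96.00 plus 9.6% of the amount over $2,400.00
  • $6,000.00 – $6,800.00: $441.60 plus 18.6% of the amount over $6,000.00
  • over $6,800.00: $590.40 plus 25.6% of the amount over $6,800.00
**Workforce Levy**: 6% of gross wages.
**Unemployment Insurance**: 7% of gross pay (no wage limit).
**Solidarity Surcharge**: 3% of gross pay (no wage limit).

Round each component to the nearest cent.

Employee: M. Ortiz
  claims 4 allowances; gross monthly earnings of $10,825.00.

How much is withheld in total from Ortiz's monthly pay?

Provincial Income Tax: taxable = $10,825.00 − 4×$1,092.00 = $6,457.00
  $441.60 + 18.6% × ($6,457.00 − $6,000.00) = $441.60 + 18.6% × $457.00 = $526.60
Workforce Levy: 6% × $10,825.00 = $649.50
Unemployment Insurance: 7% × $10,825.00 = $757.75
Solidarity Surcharge: 3% × $10,825.00 = $324.75
Total: $526.60 + $649.50 + $757.75 + $324.75 = $2,258.60

$2,258.60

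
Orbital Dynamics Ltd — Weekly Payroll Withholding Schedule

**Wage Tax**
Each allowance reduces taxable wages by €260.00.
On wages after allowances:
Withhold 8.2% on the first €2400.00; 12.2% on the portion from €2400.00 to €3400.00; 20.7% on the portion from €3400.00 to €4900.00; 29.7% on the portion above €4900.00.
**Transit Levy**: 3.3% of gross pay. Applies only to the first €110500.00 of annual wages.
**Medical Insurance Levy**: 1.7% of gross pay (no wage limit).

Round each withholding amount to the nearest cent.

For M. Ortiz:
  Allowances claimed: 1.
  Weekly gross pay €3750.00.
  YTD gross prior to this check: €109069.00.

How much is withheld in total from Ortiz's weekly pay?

€448.40

Wage Tax: taxable = €3750.00 − 1×€260.00 = €3490.00
  €318.80 + 20.7% × (€3490.00 − €3400.00) = €318.80 + 20.7% × €90.00 = €337.43
Transit Levy: cap €110500.00 − YTD €109069.00 = €1431.00 subject; 3.3% × €1431.00 = €47.22
Medical Insurance Levy: 1.7% × €3750.00 = €63.75
Total: €337.43 + €47.22 + €63.75 = €448.40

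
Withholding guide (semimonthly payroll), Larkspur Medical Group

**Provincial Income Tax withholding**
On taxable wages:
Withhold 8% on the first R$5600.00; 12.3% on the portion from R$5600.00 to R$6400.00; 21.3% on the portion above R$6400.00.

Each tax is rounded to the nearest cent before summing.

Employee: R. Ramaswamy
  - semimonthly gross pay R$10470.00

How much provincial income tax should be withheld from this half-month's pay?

Provincial Income Tax: taxable = R$10470.00
  R$546.40 + 21.3% × (R$10470.00 − R$6400.00) = R$546.40 + 21.3% × R$4070.00 = R$1413.31

R$1413.31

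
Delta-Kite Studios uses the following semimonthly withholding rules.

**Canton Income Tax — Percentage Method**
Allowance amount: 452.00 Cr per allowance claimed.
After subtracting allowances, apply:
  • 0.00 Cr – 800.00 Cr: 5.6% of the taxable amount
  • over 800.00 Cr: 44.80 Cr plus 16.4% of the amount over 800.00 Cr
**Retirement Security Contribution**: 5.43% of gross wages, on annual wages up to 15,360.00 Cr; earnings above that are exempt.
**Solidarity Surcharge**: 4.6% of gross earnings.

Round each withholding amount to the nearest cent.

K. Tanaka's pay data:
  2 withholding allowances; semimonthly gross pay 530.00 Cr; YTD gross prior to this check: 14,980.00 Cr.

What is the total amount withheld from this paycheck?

Canton Income Tax: taxable = 530.00 Cr − 2×452.00 Cr = -374.00 Cr
  Taxable ≤ 0 → 0.00 Cr
Retirement Security Contribution: cap 15,360.00 Cr − YTD 14,980.00 Cr = 380.00 Cr subject; 5.43% × 380.00 Cr = 20.63 Cr
Solidarity Surcharge: 4.6% × 530.00 Cr = 24.38 Cr
Total: 0.00 Cr + 20.63 Cr + 24.38 Cr = 45.01 Cr

45.01 Cr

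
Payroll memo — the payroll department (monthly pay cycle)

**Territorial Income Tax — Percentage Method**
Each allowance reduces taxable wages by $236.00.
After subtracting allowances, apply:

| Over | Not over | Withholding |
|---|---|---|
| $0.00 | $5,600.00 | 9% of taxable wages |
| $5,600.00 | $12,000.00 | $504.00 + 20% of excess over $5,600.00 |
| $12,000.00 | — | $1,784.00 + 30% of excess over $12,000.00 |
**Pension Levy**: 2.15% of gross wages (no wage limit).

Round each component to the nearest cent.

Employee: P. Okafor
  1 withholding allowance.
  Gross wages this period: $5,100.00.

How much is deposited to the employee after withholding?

$4,552.59

Territorial Income Tax: taxable = $5,100.00 − 1×$236.00 = $4,864.00
  9% × $4,864.00 = $437.76
Pension Levy: 2.15% × $5,100.00 = $109.65
Total withheld: $437.76 + $109.65 = $547.41
Net pay: $5,100.00 − $547.41 = $4,552.59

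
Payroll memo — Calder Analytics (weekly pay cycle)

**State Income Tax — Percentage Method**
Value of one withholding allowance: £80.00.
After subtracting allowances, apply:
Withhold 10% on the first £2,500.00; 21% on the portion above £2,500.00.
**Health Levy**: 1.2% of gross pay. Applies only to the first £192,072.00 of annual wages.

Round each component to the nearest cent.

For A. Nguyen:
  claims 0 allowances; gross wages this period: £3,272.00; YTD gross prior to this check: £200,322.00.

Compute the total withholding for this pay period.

£412.12

State Income Tax: taxable = £3,272.00
  £250.00 + 21% × (£3,272.00 − £2,500.00) = £250.00 + 21% × £772.00 = £412.12
Health Levy: YTD £200,322.00 ≥ cap £192,072.00 → £0.00
Total: £412.12 + £0.00 = £412.12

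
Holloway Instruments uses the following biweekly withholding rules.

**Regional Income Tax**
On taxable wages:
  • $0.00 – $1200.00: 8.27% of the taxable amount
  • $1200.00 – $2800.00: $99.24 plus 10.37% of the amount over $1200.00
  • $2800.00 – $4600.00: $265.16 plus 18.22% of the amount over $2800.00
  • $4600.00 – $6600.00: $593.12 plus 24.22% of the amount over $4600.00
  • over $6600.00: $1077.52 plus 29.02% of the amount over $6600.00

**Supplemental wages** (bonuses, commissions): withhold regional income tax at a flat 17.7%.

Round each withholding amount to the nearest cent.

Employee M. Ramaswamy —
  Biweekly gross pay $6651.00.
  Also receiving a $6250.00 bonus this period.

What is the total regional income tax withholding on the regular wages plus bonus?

$2198.57

Regional Income Tax: taxable = $6651.00
  $1077.52 + 29.02% × ($6651.00 − $6600.00) = $1077.52 + 29.02% × $51.00 = $1092.32
Supplemental (17.7% flat on bonus): 17.7% × $6250.00 = $1106.25
Total regional income tax: $1092.32 + $1106.25 = $2198.57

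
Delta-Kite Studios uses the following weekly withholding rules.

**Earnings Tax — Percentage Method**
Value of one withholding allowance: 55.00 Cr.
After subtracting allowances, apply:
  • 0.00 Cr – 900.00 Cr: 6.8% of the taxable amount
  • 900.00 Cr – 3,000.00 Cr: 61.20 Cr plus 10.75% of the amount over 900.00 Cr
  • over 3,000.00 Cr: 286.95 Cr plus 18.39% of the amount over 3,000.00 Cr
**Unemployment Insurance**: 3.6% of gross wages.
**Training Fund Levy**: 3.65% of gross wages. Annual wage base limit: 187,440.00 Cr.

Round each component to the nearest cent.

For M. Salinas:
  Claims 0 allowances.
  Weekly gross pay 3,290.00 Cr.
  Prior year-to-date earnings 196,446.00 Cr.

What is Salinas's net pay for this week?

Earnings Tax: taxable = 3,290.00 Cr
  286.95 Cr + 18.39% × (3,290.00 Cr − 3,000.00 Cr) = 286.95 Cr + 18.39% × 290.00 Cr = 340.28 Cr
Unemployment Insurance: 3.6% × 3,290.00 Cr = 118.44 Cr
Training Fund Levy: YTD 196,446.00 Cr ≥ cap 187,440.00 Cr → 0.00 Cr
Total withheld: 340.28 Cr + 118.44 Cr + 0.00 Cr = 458.72 Cr
Net pay: 3,290.00 Cr − 458.72 Cr = 2,831.28 Cr

2,831.28 Cr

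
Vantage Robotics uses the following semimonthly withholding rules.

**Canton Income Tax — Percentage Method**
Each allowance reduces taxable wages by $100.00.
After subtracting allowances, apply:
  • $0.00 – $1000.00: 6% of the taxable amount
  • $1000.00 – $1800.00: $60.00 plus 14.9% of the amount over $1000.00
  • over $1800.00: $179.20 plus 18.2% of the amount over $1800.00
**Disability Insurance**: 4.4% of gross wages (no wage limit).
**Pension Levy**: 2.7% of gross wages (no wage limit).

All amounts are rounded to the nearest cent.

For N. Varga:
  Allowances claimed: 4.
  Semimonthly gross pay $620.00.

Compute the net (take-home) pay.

Canton Income Tax: taxable = $620.00 − 4×$100.00 = $220.00
  6% × $220.00 = $13.20
Disability Insurance: 4.4% × $620.00 = $27.28
Pension Levy: 2.7% × $620.00 = $16.74
Total withheld: $13.20 + $27.28 + $16.74 = $57.22
Net pay: $620.00 − $57.22 = $562.78

$562.78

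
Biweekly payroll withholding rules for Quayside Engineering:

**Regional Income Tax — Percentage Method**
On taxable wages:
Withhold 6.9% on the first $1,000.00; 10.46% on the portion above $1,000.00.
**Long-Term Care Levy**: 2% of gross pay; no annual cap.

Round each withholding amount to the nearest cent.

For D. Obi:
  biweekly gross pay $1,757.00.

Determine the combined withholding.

Regional Income Tax: taxable = $1,757.00
  $69.00 + 10.46% × ($1,757.00 − $1,000.00) = $69.00 + 10.46% × $757.00 = $148.18
Long-Term Care Levy: 2% × $1,757.00 = $35.14
Total: $148.18 + $35.14 = $183.32

$183.32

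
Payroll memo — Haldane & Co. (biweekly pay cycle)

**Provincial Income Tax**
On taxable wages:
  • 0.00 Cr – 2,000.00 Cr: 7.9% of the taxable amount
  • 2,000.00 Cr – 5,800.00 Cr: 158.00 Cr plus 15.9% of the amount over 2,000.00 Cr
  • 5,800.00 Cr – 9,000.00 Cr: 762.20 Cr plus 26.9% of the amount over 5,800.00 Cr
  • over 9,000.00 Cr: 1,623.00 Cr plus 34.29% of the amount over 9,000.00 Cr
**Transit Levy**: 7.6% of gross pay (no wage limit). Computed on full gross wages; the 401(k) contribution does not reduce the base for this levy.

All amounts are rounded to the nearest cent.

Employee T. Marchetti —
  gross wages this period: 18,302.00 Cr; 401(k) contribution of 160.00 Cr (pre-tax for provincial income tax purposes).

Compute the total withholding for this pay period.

6,148.74 Cr

Provincial Income Tax: taxable = 18,302.00 Cr − 160.00 Cr = 18,142.00 Cr
  1,623.00 Cr + 34.29% × (18,142.00 Cr − 9,000.00 Cr) = 1,623.00 Cr + 34.29% × 9,142.00 Cr = 4,757.79 Cr
Transit Levy: 7.6% × 18,302.00 Cr = 1,390.95 Cr
Total: 4,757.79 Cr + 1,390.95 Cr = 6,148.74 Cr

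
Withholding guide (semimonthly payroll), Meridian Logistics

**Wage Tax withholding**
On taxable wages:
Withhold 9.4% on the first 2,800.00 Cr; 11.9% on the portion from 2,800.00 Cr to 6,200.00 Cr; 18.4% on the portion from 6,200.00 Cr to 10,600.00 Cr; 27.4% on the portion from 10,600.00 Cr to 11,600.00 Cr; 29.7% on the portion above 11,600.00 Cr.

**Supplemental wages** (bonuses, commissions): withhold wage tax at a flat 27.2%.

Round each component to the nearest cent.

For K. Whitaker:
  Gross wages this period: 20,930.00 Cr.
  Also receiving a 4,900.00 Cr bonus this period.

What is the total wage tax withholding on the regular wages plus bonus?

Wage Tax: taxable = 20,930.00 Cr
  1,751.40 Cr + 29.7% × (20,930.00 Cr − 11,600.00 Cr) = 1,751.40 Cr + 29.7% × 9,330.00 Cr = 4,522.41 Cr
Supplemental (27.2% flat on bonus): 27.2% × 4,900.00 Cr = 1,332.80 Cr
Total wage tax: 4,522.41 Cr + 1,332.80 Cr = 5,855.21 Cr

5,855.21 Cr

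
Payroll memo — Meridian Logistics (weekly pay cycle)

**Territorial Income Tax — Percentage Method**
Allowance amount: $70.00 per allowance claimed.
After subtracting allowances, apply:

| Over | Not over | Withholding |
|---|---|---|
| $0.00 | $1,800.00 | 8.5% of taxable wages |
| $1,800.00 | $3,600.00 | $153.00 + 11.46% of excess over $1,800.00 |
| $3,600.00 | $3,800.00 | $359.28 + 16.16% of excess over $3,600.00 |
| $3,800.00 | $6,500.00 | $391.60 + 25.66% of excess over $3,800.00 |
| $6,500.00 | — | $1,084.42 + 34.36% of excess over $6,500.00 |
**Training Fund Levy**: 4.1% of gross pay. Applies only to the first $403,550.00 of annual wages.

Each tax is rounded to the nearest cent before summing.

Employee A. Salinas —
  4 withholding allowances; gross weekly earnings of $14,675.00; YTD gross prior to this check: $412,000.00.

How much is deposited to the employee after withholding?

Territorial Income Tax: taxable = $14,675.00 − 4×$70.00 = $14,395.00
  $1,084.42 + 34.36% × ($14,395.00 − $6,500.00) = $1,084.42 + 34.36% × $7,895.00 = $3,797.14
Training Fund Levy: YTD $412,000.00 ≥ cap $403,550.00 → $0.00
Total withheld: $3,797.14 + $0.00 = $3,797.14
Net pay: $14,675.00 − $3,797.14 = $10,877.86

$10,877.86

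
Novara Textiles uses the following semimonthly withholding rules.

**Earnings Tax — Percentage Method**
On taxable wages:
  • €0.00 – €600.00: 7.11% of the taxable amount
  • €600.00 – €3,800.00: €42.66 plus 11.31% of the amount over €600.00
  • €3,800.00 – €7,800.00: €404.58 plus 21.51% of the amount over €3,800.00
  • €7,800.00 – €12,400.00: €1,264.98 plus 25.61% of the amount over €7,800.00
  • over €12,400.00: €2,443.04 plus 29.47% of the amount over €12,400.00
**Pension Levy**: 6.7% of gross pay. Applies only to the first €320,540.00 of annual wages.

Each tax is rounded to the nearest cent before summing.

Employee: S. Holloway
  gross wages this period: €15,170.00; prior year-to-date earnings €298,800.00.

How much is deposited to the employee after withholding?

Earnings Tax: taxable = €15,170.00
  €2,443.04 + 29.47% × (€15,170.00 − €12,400.00) = €2,443.04 + 29.47% × €2,770.00 = €3,259.36
Pension Levy: 6.7% × €15,170.00 = €1,016.39
Total withheld: €3,259.36 + €1,016.39 = €4,275.75
Net pay: €15,170.00 − €4,275.75 = €10,894.25

€10,894.25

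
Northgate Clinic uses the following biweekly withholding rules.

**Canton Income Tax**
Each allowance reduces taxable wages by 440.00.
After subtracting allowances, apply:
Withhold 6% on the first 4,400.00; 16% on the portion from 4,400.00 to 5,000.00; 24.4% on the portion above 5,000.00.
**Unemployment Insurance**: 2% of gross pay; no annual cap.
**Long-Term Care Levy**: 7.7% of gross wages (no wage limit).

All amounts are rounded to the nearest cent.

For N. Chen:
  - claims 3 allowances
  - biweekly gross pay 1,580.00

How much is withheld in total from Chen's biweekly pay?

168.86

Canton Income Tax: taxable = 1,580.00 − 3×440.00 = 260.00
  6% × 260.00 = 15.60
Unemployment Insurance: 2% × 1,580.00 = 31.60
Long-Term Care Levy: 7.7% × 1,580.00 = 121.66
Total: 15.60 + 31.60 + 121.66 = 168.86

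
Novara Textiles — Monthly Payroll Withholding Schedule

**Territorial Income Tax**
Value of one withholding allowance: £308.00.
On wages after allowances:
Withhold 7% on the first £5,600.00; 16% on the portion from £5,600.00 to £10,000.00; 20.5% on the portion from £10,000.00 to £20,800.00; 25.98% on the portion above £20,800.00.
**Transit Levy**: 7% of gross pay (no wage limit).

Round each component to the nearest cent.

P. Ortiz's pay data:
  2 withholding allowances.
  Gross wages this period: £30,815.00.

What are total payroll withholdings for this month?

Territorial Income Tax: taxable = £30,815.00 − 2×£308.00 = £30,199.00
  £3,310.00 + 25.98% × (£30,199.00 − £20,800.00) = £3,310.00 + 25.98% × £9,399.00 = £5,751.86
Transit Levy: 7% × £30,815.00 = £2,157.05
Total: £5,751.86 + £2,157.05 = £7,908.91

£7,908.91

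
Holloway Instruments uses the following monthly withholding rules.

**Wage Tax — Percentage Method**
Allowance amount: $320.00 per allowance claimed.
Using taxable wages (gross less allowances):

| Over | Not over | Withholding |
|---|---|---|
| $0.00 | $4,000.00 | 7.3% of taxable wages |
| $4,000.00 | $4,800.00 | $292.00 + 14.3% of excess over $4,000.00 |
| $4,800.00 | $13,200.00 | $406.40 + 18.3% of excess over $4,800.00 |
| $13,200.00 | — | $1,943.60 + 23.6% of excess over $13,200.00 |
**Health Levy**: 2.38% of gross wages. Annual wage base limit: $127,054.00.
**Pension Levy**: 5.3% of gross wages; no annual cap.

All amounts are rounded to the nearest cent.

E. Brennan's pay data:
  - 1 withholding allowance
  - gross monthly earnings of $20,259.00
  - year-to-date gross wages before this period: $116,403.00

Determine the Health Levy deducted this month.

$253.49

Health Levy: cap $127,054.00 − YTD $116,403.00 = $10,651.00 subject; 2.38% × $10,651.00 = $253.49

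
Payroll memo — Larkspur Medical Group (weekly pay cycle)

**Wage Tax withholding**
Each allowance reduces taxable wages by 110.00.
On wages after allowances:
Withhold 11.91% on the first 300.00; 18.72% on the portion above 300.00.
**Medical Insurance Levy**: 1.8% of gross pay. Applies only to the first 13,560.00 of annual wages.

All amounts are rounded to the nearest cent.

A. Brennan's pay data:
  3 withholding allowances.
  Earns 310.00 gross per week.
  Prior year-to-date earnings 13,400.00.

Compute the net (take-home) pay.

Wage Tax: taxable = 310.00 − 3×110.00 = -20.00
  Taxable ≤ 0 → 0.00
Medical Insurance Levy: cap 13,560.00 − YTD 13,400.00 = 160.00 subject; 1.8% × 160.00 = 2.88
Total withheld: 0.00 + 2.88 = 2.88
Net pay: 310.00 − 2.88 = 307.12

307.12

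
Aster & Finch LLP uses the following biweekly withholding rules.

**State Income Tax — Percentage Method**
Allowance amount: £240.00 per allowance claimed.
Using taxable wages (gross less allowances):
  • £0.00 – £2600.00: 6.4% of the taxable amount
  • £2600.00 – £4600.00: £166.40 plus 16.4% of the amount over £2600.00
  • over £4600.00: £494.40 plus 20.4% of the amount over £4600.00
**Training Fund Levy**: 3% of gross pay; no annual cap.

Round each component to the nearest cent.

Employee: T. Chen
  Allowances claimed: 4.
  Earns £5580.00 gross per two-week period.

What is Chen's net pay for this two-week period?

£4914.12

State Income Tax: taxable = £5580.00 − 4×£240.00 = £4620.00
  £494.40 + 20.4% × (£4620.00 − £4600.00) = £494.40 + 20.4% × £20.00 = £498.48
Training Fund Levy: 3% × £5580.00 = £167.40
Total withheld: £498.48 + £167.40 = £665.88
Net pay: £5580.00 − £665.88 = £4914.12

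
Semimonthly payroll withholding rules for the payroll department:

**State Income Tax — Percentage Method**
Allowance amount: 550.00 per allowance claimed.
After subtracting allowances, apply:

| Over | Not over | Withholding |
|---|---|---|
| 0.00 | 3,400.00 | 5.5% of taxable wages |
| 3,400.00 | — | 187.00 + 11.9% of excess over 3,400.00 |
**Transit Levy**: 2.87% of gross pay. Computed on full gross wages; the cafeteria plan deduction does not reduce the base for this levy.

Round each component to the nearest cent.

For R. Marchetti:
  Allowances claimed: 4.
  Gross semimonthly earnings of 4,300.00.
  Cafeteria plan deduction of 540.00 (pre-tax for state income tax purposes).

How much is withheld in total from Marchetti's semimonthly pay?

209.21

State Income Tax: taxable = 4,300.00 − 540.00 − 4×550.00 = 1,560.00
  5.5% × 1,560.00 = 85.80
Transit Levy: 2.87% × 4,300.00 = 123.41
Total: 85.80 + 123.41 = 209.21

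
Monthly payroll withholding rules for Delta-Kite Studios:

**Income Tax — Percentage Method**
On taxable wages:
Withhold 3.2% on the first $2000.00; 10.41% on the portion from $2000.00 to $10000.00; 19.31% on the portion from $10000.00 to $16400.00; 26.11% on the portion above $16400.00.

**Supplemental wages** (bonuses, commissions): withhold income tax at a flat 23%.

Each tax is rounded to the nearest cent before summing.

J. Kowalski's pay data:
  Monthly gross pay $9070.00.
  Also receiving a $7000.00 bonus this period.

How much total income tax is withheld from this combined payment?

Income Tax: taxable = $9070.00
  $64.00 + 10.41% × ($9070.00 − $2000.00) = $64.00 + 10.41% × $7070.00 = $799.99
Supplemental (23% flat on bonus): 23% × $7000.00 = $1610.00
Total income tax: $799.99 + $1610.00 = $2409.99

$2409.99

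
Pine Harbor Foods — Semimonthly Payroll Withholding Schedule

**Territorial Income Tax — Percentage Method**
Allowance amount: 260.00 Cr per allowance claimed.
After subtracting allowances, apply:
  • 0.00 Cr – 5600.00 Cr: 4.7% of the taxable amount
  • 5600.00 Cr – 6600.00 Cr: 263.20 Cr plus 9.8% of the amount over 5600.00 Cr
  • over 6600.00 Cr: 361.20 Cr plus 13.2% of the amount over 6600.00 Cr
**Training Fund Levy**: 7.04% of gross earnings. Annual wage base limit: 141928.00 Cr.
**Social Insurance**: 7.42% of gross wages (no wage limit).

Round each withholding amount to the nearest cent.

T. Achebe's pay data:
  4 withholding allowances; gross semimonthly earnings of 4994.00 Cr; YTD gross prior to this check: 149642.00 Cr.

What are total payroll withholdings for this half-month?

556.39 Cr

Territorial Income Tax: taxable = 4994.00 Cr − 4×260.00 Cr = 3954.00 Cr
  4.7% × 3954.00 Cr = 185.84 Cr
Training Fund Levy: YTD 149642.00 Cr ≥ cap 141928.00 Cr → 0.00 Cr
Social Insurance: 7.42% × 4994.00 Cr = 370.55 Cr
Total: 185.84 Cr + 0.00 Cr + 370.55 Cr = 556.39 Cr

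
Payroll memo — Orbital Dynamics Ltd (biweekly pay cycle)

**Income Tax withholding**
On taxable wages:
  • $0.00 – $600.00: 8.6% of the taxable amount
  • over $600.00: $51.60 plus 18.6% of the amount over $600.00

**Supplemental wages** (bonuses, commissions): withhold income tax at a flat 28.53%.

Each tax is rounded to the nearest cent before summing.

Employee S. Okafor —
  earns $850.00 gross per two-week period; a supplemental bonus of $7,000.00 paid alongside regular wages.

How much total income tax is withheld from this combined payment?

Income Tax: taxable = $850.00
  $51.60 + 18.6% × ($850.00 − $600.00) = $51.60 + 18.6% × $250.00 = $98.10
Supplemental (28.53% flat on bonus): 28.53% × $7,000.00 = $1,997.10
Total income tax: $98.10 + $1,997.10 = $2,095.20

$2,095.20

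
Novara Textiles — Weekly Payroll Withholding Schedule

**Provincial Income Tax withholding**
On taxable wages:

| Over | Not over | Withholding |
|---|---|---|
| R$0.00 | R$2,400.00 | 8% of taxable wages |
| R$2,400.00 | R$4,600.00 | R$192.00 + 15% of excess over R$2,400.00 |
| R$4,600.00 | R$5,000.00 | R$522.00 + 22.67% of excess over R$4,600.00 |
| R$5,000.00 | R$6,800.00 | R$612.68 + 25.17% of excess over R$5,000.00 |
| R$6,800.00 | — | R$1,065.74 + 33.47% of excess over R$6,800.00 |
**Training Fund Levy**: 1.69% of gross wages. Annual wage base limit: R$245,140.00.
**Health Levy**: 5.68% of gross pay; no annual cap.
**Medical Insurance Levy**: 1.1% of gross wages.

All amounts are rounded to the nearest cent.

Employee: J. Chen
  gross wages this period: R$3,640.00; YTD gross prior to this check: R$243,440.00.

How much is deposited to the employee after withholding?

R$2,986.48

Provincial Income Tax: taxable = R$3,640.00
  R$192.00 + 15% × (R$3,640.00 − R$2,400.00) = R$192.00 + 15% × R$1,240.00 = R$378.00
Training Fund Levy: cap R$245,140.00 − YTD R$243,440.00 = R$1,700.00 subject; 1.69% × R$1,700.00 = R$28.73
Health Levy: 5.68% × R$3,640.00 = R$206.75
Medical Insurance Levy: 1.1% × R$3,640.00 = R$40.04
Total withheld: R$378.00 + R$28.73 + R$206.75 + R$40.04 = R$653.52
Net pay: R$3,640.00 − R$653.52 = R$2,986.48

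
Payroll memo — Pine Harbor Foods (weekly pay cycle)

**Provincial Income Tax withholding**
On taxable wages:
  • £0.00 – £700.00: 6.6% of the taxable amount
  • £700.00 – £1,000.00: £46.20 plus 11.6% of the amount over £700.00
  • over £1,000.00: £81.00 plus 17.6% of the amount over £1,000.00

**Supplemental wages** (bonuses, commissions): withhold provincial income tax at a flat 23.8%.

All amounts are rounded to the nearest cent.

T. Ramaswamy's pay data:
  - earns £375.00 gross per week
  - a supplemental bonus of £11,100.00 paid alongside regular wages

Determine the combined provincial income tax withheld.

£2,666.55

Provincial Income Tax: taxable = £375.00
  6.6% × £375.00 = £24.75
Supplemental (23.8% flat on bonus): 23.8% × £11,100.00 = £2,641.80
Total provincial income tax: £24.75 + £2,641.80 = £2,666.55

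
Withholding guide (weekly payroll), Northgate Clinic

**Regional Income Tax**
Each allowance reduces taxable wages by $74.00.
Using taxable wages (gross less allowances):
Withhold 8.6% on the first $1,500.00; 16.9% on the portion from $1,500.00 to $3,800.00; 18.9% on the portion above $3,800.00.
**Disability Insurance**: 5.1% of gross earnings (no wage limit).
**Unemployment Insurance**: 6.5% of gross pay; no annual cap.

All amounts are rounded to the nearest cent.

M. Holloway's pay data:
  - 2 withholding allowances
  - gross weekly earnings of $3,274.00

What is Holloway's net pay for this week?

Regional Income Tax: taxable = $3,274.00 − 2×$74.00 = $3,126.00
  $129.00 + 16.9% × ($3,126.00 − $1,500.00) = $129.00 + 16.9% × $1,626.00 = $403.79
Disability Insurance: 5.1% × $3,274.00 = $166.97
Unemployment Insurance: 6.5% × $3,274.00 = $212.81
Total withheld: $403.79 + $166.97 + $212.81 = $783.57
Net pay: $3,274.00 − $783.57 = $2,490.43

$2,490.43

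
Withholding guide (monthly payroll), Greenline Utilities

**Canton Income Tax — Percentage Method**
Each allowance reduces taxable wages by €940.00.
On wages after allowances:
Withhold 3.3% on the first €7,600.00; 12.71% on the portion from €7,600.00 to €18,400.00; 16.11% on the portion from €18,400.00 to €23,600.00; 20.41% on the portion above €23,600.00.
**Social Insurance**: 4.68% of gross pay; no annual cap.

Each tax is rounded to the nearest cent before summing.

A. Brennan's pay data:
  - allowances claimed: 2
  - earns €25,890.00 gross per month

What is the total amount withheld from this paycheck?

€3,756.53

Canton Income Tax: taxable = €25,890.00 − 2×€940.00 = €24,010.00
  €2,461.20 + 20.41% × (€24,010.00 − €23,600.00) = €2,461.20 + 20.41% × €410.00 = €2,544.88
Social Insurance: 4.68% × €25,890.00 = €1,211.65
Total: €2,544.88 + €1,211.65 = €3,756.53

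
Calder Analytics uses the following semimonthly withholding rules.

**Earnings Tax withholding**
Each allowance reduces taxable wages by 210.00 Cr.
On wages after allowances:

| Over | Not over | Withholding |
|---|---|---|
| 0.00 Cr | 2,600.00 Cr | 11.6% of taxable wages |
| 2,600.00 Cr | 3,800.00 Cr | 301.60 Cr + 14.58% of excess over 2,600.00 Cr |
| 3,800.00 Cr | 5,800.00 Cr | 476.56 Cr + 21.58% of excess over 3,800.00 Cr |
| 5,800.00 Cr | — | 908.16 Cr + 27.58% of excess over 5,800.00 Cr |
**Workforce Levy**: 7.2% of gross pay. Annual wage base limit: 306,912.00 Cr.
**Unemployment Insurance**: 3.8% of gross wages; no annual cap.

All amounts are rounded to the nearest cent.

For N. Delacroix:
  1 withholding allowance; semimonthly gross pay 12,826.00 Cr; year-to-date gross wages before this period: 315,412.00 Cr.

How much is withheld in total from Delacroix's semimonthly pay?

3,275.40 Cr

Earnings Tax: taxable = 12,826.00 Cr − 1×210.00 Cr = 12,616.00 Cr
  908.16 Cr + 27.58% × (12,616.00 Cr − 5,800.00 Cr) = 908.16 Cr + 27.58% × 6,816.00 Cr = 2,788.01 Cr
Workforce Levy: YTD 315,412.00 Cr ≥ cap 306,912.00 Cr → 0.00 Cr
Unemployment Insurance: 3.8% × 12,826.00 Cr = 487.39 Cr
Total: 2,788.01 Cr + 0.00 Cr + 487.39 Cr = 3,275.40 Cr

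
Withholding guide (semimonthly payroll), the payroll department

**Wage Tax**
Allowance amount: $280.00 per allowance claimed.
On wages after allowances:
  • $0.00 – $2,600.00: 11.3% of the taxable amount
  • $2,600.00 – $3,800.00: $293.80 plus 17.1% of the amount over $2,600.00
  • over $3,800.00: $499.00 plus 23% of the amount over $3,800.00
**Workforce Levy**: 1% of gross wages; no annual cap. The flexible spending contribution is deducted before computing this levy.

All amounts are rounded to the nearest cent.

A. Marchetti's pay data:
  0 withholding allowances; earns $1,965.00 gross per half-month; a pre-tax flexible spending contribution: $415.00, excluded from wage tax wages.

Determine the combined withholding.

Wage Tax: taxable = $1,965.00 − $415.00 = $1,550.00
  11.3% × $1,550.00 = $175.15
Workforce Levy: 1% × $1,550.00 = $15.50
Total: $175.15 + $15.50 = $190.65

$190.65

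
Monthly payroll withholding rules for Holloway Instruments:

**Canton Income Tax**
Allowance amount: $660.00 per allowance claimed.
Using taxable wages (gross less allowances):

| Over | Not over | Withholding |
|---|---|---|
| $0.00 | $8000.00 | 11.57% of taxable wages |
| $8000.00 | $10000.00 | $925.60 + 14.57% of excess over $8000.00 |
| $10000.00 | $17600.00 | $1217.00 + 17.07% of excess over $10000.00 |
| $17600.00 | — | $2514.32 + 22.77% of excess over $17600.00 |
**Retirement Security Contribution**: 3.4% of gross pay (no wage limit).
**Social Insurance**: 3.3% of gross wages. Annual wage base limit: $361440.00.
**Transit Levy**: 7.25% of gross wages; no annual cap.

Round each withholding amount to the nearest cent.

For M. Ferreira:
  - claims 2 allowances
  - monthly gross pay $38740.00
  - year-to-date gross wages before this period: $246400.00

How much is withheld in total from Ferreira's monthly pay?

Canton Income Tax: taxable = $38740.00 − 2×$660.00 = $37420.00
  $2514.32 + 22.77% × ($37420.00 − $17600.00) = $2514.32 + 22.77% × $19820.00 = $7027.33
Retirement Security Contribution: 3.4% × $38740.00 = $1317.16
Social Insurance: 3.3% × $38740.00 = $1278.42
Transit Levy: 7.25% × $38740.00 = $2808.65
Total: $7027.33 + $1317.16 + $1278.42 + $2808.65 = $12431.56

$12431.56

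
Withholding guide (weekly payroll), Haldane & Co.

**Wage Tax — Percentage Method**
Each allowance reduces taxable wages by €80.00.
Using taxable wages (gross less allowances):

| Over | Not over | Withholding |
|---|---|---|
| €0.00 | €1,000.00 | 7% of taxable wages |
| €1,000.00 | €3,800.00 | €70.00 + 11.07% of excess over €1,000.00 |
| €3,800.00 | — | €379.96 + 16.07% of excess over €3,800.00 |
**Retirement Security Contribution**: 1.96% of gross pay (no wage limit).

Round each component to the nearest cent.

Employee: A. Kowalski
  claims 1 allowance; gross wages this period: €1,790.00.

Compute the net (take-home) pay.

Wage Tax: taxable = €1,790.00 − 1×€80.00 = €1,710.00
  €70.00 + 11.07% × (€1,710.00 − €1,000.00) = €70.00 + 11.07% × €710.00 = €148.60
Retirement Security Contribution: 1.96% × €1,790.00 = €35.08
Total withheld: €148.60 + €35.08 = €183.68
Net pay: €1,790.00 − €183.68 = €1,606.32

€1,606.32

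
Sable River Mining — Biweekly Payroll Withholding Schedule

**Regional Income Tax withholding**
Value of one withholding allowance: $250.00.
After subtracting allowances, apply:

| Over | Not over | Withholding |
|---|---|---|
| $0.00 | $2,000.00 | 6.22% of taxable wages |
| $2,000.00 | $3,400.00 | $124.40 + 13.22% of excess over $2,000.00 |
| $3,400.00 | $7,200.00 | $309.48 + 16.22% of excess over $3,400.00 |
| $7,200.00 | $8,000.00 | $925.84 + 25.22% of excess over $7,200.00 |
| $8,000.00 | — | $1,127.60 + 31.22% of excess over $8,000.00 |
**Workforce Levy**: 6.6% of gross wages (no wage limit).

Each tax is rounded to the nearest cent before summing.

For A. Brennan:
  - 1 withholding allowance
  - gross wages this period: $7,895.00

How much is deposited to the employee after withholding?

Regional Income Tax: taxable = $7,895.00 − 1×$250.00 = $7,645.00
  $925.84 + 25.22% × ($7,645.00 − $7,200.00) = $925.84 + 25.22% × $445.00 = $1,038.07
Workforce Levy: 6.6% × $7,895.00 = $521.07
Total withheld: $1,038.07 + $521.07 = $1,559.14
Net pay: $7,895.00 − $1,559.14 = $6,335.86

$6,335.86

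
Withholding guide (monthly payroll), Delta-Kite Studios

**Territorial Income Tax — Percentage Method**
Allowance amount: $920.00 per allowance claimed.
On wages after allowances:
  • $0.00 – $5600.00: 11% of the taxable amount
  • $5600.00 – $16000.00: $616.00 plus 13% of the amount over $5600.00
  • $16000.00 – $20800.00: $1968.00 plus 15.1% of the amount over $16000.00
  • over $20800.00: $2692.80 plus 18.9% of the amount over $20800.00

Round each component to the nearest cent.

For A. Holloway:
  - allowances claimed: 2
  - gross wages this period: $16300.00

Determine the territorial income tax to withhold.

Territorial Income Tax: taxable = $16300.00 − 2×$920.00 = $14460.00
  $616.00 + 13% × ($14460.00 − $5600.00) = $616.00 + 13% × $8860.00 = $1767.80

$1767.80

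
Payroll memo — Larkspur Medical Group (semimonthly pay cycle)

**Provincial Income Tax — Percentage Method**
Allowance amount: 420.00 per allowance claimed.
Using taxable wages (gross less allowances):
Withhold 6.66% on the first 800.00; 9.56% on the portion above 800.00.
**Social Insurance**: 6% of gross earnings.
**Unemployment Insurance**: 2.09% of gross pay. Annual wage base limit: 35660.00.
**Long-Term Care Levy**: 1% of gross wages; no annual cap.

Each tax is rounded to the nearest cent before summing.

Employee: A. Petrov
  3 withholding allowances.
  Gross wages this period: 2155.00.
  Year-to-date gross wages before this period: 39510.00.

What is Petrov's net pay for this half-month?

1941.79

Provincial Income Tax: taxable = 2155.00 − 3×420.00 = 895.00
  53.28 + 9.56% × (895.00 − 800.00) = 53.28 + 9.56% × 95.00 = 62.36
Social Insurance: 6% × 2155.00 = 129.30
Unemployment Insurance: YTD 39510.00 ≥ cap 35660.00 → 0.00
Long-Term Care Levy: 1% × 2155.00 = 21.55
Total withheld: 62.36 + 129.30 + 0.00 + 21.55 = 213.21
Net pay: 2155.00 − 213.21 = 1941.79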